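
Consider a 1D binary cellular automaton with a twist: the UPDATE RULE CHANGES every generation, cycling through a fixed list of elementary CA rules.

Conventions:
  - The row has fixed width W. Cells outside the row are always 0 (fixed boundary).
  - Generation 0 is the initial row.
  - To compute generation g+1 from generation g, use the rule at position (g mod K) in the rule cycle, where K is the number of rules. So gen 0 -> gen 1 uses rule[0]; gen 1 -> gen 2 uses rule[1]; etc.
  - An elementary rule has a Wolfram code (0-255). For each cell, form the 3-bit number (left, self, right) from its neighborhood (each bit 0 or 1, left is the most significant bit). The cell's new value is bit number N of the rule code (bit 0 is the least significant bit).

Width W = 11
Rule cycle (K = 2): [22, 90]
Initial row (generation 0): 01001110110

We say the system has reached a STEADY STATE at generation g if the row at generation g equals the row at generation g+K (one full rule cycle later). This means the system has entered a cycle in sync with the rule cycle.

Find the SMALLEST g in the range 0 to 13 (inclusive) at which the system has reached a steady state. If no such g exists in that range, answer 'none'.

Answer: 13

Derivation:
Gen 0: 01001110110
Gen 1 (rule 22): 11110000001
Gen 2 (rule 90): 10011000010
Gen 3 (rule 22): 11100100111
Gen 4 (rule 90): 10111011101
Gen 5 (rule 22): 10000000001
Gen 6 (rule 90): 01000000010
Gen 7 (rule 22): 11100000111
Gen 8 (rule 90): 10110001101
Gen 9 (rule 22): 10001010001
Gen 10 (rule 90): 01010001010
Gen 11 (rule 22): 11011011011
Gen 12 (rule 90): 11011011011
Gen 13 (rule 22): 00000000000
Gen 14 (rule 90): 00000000000
Gen 15 (rule 22): 00000000000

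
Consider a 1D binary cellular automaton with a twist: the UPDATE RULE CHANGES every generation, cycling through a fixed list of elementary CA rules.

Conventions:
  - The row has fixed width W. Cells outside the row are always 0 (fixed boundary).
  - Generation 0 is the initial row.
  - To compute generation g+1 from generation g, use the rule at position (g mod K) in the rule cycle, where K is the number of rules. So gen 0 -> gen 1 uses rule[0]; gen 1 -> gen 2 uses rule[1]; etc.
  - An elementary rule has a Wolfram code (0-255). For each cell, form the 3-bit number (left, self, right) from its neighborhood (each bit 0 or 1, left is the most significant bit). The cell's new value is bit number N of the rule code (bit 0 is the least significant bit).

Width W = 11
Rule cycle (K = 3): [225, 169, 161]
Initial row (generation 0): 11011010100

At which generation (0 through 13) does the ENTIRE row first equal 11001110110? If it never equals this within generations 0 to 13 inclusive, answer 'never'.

Gen 0: 11011010100
Gen 1 (rule 225): 01101101001
Gen 2 (rule 169): 01011010000
Gen 3 (rule 161): 00100100111
Gen 4 (rule 225): 10000000011
Gen 5 (rule 169): 00111111010
Gen 6 (rule 161): 10011110100
Gen 7 (rule 225): 00001111001
Gen 8 (rule 169): 11101110000
Gen 9 (rule 161): 01010100111
Gen 10 (rule 225): 00101000011
Gen 11 (rule 169): 10010011010
Gen 12 (rule 161): 00000000100
Gen 13 (rule 225): 11111110001

Answer: never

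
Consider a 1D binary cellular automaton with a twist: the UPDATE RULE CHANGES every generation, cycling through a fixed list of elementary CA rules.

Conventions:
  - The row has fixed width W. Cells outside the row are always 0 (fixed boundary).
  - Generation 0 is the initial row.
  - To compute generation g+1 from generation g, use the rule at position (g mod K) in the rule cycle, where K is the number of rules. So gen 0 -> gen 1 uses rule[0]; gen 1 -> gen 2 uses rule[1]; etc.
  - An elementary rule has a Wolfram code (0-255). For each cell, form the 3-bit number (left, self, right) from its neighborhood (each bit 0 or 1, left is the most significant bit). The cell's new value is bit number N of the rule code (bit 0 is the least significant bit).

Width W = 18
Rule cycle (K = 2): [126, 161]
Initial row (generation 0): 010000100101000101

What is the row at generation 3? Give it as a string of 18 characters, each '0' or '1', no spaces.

Answer: 111001100001111111

Derivation:
Gen 0: 010000100101000101
Gen 1 (rule 126): 111001111111101111
Gen 2 (rule 161): 010000111111010110
Gen 3 (rule 126): 111001100001111111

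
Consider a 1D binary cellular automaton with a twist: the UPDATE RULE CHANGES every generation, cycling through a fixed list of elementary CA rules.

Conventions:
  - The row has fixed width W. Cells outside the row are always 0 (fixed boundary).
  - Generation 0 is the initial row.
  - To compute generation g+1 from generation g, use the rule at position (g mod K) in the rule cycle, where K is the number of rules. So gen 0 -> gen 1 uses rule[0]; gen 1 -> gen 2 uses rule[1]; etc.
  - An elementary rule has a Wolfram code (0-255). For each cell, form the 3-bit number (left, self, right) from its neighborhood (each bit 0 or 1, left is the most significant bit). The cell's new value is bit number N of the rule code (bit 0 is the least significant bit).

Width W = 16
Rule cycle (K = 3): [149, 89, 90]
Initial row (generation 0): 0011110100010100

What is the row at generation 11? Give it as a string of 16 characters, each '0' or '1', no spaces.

Answer: 0010011100101100

Derivation:
Gen 0: 0011110100010100
Gen 1 (rule 149): 1001100111010111
Gen 2 (rule 89): 0101110101000101
Gen 3 (rule 90): 1001010000101000
Gen 4 (rule 149): 1101011110101111
Gen 5 (rule 89): 1100010010001001
Gen 6 (rule 90): 1110101101010110
Gen 7 (rule 149): 0100100001010001
Gen 8 (rule 89): 0010011100001100
Gen 9 (rule 90): 0101110110011110
Gen 10 (rule 149): 0100100001001101
Gen 11 (rule 89): 0010011100101100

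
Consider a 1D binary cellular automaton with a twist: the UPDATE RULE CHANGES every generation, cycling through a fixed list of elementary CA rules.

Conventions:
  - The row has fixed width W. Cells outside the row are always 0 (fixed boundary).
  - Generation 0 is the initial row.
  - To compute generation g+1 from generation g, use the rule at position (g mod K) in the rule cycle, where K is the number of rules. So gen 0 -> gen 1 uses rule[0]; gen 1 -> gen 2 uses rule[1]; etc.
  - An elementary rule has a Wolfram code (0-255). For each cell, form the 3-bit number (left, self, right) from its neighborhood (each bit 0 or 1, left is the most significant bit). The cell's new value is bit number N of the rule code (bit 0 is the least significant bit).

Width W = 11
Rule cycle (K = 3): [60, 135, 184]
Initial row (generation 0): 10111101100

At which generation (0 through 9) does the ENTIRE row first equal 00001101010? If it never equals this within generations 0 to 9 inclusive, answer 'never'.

Answer: never

Derivation:
Gen 0: 10111101100
Gen 1 (rule 60): 11100011010
Gen 2 (rule 135): 01001100010
Gen 3 (rule 184): 00101010001
Gen 4 (rule 60): 00111111001
Gen 5 (rule 135): 11011110011
Gen 6 (rule 184): 10111101010
Gen 7 (rule 60): 11100011111
Gen 8 (rule 135): 01001101110
Gen 9 (rule 184): 00101011101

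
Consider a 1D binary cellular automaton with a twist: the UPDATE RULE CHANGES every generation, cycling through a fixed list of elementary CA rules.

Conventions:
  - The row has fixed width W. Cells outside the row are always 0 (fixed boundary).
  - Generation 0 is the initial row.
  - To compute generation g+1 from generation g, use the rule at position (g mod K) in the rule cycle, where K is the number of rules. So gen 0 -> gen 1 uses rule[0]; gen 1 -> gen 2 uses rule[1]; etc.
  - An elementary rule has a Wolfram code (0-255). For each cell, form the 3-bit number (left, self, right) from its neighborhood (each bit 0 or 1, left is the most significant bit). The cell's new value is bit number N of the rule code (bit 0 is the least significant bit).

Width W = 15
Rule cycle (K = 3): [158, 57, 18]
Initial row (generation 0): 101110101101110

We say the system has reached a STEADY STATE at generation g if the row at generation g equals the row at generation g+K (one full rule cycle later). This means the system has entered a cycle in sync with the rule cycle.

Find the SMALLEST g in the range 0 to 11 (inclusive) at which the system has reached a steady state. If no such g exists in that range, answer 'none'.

Answer: 6

Derivation:
Gen 0: 101110101101110
Gen 1 (rule 158): 101100101001101
Gen 2 (rule 57): 011010010101010
Gen 3 (rule 18): 100001100000001
Gen 4 (rule 158): 110011010000011
Gen 5 (rule 57): 101010101111010
Gen 6 (rule 18): 000000000000001
Gen 7 (rule 158): 000000000000011
Gen 8 (rule 57): 111111111111010
Gen 9 (rule 18): 000000000000001
Gen 10 (rule 158): 000000000000011
Gen 11 (rule 57): 111111111111010
Gen 12 (rule 18): 000000000000001
Gen 13 (rule 158): 000000000000011
Gen 14 (rule 57): 111111111111010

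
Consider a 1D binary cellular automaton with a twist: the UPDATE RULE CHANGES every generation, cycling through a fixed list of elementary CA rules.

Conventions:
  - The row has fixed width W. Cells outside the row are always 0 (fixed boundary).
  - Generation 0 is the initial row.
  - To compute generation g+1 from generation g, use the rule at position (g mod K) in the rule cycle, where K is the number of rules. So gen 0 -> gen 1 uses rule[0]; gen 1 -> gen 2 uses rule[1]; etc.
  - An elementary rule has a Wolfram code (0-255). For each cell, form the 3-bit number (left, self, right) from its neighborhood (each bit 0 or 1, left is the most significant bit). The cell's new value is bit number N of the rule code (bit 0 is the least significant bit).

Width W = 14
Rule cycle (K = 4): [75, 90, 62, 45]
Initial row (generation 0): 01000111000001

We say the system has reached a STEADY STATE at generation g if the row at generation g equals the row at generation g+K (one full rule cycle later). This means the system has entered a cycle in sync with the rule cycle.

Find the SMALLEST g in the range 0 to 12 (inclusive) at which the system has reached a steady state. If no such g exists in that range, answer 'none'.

Gen 0: 01000111000001
Gen 1 (rule 75): 10011101011110
Gen 2 (rule 90): 01110100010011
Gen 3 (rule 62): 11001110111110
Gen 4 (rule 45): 10001001100000
Gen 5 (rule 75): 00110011101111
Gen 6 (rule 90): 01111110101001
Gen 7 (rule 62): 11000001111111
Gen 8 (rule 45): 10011101000000
Gen 9 (rule 75): 00110100011111
Gen 10 (rule 90): 01110010110001
Gen 11 (rule 62): 11001111101011
Gen 12 (rule 45): 10001000011110
Gen 13 (rule 75): 00110011110010
Gen 14 (rule 90): 01111110011101
Gen 15 (rule 62): 11000001110011
Gen 16 (rule 45): 10011101000010

Answer: none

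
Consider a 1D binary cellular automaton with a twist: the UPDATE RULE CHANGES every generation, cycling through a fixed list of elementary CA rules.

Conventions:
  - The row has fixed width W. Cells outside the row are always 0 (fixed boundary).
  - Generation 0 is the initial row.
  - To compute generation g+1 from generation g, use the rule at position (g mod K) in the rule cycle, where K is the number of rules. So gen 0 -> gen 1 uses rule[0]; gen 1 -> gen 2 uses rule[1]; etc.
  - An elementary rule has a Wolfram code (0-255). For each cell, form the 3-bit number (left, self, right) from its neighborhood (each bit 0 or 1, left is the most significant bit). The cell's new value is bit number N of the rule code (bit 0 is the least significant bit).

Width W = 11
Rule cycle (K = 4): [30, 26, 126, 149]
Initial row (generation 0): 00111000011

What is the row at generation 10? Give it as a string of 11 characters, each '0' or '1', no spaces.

Answer: 10100000010

Derivation:
Gen 0: 00111000011
Gen 1 (rule 30): 01100100110
Gen 2 (rule 26): 11011011101
Gen 3 (rule 126): 11111110111
Gen 4 (rule 149): 01111100010
Gen 5 (rule 30): 11000010111
Gen 6 (rule 26): 10100100100
Gen 7 (rule 126): 11111111110
Gen 8 (rule 149): 01111111101
Gen 9 (rule 30): 11000000001
Gen 10 (rule 26): 10100000010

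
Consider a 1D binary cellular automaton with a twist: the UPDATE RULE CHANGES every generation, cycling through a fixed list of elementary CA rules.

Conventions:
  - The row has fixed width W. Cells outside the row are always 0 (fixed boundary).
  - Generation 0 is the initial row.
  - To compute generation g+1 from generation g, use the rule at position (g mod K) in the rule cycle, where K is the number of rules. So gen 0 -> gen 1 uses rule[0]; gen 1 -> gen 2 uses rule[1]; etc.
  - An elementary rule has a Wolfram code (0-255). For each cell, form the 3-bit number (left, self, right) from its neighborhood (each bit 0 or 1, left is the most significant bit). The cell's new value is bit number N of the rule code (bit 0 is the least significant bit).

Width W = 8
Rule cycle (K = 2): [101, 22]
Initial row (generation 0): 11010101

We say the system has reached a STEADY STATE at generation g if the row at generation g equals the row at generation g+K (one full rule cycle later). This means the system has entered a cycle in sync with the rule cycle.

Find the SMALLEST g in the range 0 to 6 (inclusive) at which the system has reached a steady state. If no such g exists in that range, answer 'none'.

Gen 0: 11010101
Gen 1 (rule 101): 01111111
Gen 2 (rule 22): 10000000
Gen 3 (rule 101): 10111111
Gen 4 (rule 22): 10000000
Gen 5 (rule 101): 10111111
Gen 6 (rule 22): 10000000
Gen 7 (rule 101): 10111111
Gen 8 (rule 22): 10000000

Answer: 2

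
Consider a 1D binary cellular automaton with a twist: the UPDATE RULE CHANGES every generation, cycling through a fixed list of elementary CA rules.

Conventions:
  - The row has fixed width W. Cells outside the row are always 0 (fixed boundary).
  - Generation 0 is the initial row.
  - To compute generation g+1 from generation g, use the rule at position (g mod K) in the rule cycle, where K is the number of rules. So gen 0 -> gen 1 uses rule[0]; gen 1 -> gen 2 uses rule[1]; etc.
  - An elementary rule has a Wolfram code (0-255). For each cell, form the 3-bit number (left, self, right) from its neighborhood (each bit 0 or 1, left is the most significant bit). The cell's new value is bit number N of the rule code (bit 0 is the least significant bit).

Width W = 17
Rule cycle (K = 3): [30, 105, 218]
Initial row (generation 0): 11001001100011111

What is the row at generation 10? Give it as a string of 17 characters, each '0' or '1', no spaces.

Answer: 00011000100101100

Derivation:
Gen 0: 11001001100011111
Gen 1 (rule 30): 10111111010110000
Gen 2 (rule 105): 01100001101110111
Gen 3 (rule 218): 11110011101110111
Gen 4 (rule 30): 10001110001000100
Gen 5 (rule 105): 00101010100010001
Gen 6 (rule 218): 01000000010101010
Gen 7 (rule 30): 11100000110101011
Gen 8 (rule 105): 10101110111010111
Gen 9 (rule 218): 00001110111000111
Gen 10 (rule 30): 00011000100101100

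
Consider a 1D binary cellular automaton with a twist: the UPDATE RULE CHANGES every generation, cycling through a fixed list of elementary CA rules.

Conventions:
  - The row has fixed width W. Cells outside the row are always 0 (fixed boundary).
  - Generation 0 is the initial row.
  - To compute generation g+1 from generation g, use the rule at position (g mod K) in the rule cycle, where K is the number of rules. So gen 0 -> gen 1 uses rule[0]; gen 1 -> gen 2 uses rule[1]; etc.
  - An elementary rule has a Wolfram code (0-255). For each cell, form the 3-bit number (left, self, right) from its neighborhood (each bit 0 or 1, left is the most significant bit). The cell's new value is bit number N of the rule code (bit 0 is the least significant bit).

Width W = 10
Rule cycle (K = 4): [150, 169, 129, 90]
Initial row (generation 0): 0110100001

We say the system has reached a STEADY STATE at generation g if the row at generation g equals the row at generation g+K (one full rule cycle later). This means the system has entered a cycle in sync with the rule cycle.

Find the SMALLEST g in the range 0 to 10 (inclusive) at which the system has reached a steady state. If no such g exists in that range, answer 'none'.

Answer: none

Derivation:
Gen 0: 0110100001
Gen 1 (rule 150): 1000110011
Gen 2 (rule 169): 0010100010
Gen 3 (rule 129): 1000001000
Gen 4 (rule 90): 0100010100
Gen 5 (rule 150): 1110110110
Gen 6 (rule 169): 1101101100
Gen 7 (rule 129): 0000000001
Gen 8 (rule 90): 0000000010
Gen 9 (rule 150): 0000000111
Gen 10 (rule 169): 1111110110
Gen 11 (rule 129): 0111100000
Gen 12 (rule 90): 1100110000
Gen 13 (rule 150): 0011001000
Gen 14 (rule 169): 1010000011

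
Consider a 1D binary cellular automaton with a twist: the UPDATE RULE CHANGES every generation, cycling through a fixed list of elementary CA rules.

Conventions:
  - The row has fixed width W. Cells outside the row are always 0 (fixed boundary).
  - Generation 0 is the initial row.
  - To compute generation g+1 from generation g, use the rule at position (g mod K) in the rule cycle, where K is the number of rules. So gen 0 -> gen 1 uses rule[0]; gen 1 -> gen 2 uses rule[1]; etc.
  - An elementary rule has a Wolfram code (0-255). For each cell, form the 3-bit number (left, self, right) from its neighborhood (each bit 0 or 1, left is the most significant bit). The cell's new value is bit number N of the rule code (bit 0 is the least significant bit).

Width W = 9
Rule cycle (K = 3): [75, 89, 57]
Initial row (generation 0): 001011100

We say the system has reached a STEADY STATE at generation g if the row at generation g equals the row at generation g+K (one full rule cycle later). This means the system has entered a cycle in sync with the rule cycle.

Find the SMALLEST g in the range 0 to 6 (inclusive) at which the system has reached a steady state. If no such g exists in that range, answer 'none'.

Answer: none

Derivation:
Gen 0: 001011100
Gen 1 (rule 75): 110010101
Gen 2 (rule 89): 111000000
Gen 3 (rule 57): 100111111
Gen 4 (rule 75): 001100001
Gen 5 (rule 89): 101111100
Gen 6 (rule 57): 011000011
Gen 7 (rule 75): 111011111
Gen 8 (rule 89): 101010001
Gen 9 (rule 57): 010101100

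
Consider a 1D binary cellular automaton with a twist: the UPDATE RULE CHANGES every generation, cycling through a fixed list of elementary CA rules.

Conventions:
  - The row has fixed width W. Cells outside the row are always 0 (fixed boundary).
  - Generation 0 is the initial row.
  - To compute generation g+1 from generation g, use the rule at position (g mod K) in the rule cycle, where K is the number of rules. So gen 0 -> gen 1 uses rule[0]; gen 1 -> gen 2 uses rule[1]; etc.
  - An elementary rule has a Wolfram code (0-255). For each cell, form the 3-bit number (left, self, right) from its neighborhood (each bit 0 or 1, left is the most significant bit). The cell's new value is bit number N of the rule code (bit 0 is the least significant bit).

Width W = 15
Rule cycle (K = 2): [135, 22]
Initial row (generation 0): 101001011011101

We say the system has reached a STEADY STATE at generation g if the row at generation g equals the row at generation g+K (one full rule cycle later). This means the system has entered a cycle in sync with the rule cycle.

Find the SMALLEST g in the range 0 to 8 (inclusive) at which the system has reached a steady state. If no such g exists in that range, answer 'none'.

Gen 0: 101001011011101
Gen 1 (rule 135): 101011000001001
Gen 2 (rule 22): 101000100011111
Gen 3 (rule 135): 101011101101110
Gen 4 (rule 22): 101000000000001
Gen 5 (rule 135): 101011111111111
Gen 6 (rule 22): 101000000000000
Gen 7 (rule 135): 101011111111111
Gen 8 (rule 22): 101000000000000
Gen 9 (rule 135): 101011111111111
Gen 10 (rule 22): 101000000000000

Answer: 5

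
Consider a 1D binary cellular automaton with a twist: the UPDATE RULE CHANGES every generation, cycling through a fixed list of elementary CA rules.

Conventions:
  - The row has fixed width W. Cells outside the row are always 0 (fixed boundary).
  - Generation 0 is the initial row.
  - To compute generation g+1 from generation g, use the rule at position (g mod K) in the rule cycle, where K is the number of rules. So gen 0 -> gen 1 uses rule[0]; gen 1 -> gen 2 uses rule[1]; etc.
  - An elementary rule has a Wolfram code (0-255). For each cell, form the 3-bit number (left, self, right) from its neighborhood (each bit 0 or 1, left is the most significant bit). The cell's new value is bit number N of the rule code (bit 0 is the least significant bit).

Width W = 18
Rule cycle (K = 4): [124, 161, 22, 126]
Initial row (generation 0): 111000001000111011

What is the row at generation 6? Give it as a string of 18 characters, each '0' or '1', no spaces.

Answer: 010011100010000110

Derivation:
Gen 0: 111000001000111011
Gen 1 (rule 124): 101100001100101111
Gen 2 (rule 161): 010001100000010110
Gen 3 (rule 22): 111010010000110001
Gen 4 (rule 126): 101111111001111011
Gen 5 (rule 124): 111000001101001111
Gen 6 (rule 161): 010011100010000110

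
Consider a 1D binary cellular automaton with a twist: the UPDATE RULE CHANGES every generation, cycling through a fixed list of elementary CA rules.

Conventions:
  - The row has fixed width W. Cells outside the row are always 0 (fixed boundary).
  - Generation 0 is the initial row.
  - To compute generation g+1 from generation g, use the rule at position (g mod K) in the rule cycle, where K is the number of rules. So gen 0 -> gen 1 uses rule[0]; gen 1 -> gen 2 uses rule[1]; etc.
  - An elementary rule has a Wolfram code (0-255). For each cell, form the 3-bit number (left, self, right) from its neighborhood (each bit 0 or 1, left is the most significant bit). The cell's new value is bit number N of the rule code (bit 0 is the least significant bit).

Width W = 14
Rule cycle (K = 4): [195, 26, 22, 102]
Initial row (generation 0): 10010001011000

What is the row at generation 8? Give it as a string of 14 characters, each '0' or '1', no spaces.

Answer: 10011100000001

Derivation:
Gen 0: 10010001011000
Gen 1 (rule 195): 00100110001011
Gen 2 (rule 26): 01011101010010
Gen 3 (rule 22): 11000001011111
Gen 4 (rule 102): 01000011100001
Gen 5 (rule 195): 10011101101110
Gen 6 (rule 26): 01110001001001
Gen 7 (rule 22): 10001011111111
Gen 8 (rule 102): 10011100000001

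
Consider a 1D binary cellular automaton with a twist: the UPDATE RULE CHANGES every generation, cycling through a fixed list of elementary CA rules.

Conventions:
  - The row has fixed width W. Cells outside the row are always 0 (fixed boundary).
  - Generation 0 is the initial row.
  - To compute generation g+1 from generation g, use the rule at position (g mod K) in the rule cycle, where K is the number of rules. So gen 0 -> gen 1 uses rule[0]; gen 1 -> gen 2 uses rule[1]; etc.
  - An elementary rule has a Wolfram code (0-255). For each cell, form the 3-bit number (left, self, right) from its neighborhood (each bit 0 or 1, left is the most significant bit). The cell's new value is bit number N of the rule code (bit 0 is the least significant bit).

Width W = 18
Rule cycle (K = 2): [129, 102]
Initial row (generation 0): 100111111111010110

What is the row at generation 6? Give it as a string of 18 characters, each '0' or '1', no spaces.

Gen 0: 100111111111010110
Gen 1 (rule 129): 000011111110000000
Gen 2 (rule 102): 000100000010000000
Gen 3 (rule 129): 110001111000111111
Gen 4 (rule 102): 010010001001000001
Gen 5 (rule 129): 000000100000011100
Gen 6 (rule 102): 000001100000100100

Answer: 000001100000100100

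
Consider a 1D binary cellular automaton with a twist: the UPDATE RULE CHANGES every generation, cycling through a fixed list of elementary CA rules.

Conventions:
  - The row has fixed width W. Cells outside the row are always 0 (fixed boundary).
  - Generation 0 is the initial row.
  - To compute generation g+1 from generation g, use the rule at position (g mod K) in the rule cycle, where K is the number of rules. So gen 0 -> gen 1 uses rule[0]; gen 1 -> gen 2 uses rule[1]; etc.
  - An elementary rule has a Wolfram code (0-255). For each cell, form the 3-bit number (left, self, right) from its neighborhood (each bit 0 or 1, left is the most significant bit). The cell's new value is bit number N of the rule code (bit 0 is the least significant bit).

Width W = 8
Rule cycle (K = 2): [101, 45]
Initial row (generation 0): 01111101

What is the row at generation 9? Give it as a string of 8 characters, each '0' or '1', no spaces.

Gen 0: 01111101
Gen 1 (rule 101): 00000111
Gen 2 (rule 45): 11110100
Gen 3 (rule 101): 00011101
Gen 4 (rule 45): 11010011
Gen 5 (rule 101): 01110001
Gen 6 (rule 45): 01000101
Gen 7 (rule 101): 01010111
Gen 8 (rule 45): 01111100
Gen 9 (rule 101): 00000101

Answer: 00000101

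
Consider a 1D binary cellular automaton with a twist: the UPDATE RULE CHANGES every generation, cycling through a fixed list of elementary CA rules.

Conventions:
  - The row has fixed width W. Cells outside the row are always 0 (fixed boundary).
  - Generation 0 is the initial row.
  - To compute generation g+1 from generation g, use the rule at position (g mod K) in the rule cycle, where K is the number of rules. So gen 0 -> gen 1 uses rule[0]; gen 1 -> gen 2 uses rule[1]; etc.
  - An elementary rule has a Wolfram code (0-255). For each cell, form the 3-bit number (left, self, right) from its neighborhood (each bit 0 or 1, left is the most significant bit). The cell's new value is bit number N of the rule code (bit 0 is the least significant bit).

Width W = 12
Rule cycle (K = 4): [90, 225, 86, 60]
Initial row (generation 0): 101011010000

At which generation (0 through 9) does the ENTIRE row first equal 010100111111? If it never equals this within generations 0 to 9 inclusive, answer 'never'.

Gen 0: 101011010000
Gen 1 (rule 90): 000011001000
Gen 2 (rule 225): 111001000011
Gen 3 (rule 86): 001111100101
Gen 4 (rule 60): 001000010111
Gen 5 (rule 90): 010100100101
Gen 6 (rule 225): 001000000010
Gen 7 (rule 86): 011100000111
Gen 8 (rule 60): 010010000100
Gen 9 (rule 90): 101101001010

Answer: never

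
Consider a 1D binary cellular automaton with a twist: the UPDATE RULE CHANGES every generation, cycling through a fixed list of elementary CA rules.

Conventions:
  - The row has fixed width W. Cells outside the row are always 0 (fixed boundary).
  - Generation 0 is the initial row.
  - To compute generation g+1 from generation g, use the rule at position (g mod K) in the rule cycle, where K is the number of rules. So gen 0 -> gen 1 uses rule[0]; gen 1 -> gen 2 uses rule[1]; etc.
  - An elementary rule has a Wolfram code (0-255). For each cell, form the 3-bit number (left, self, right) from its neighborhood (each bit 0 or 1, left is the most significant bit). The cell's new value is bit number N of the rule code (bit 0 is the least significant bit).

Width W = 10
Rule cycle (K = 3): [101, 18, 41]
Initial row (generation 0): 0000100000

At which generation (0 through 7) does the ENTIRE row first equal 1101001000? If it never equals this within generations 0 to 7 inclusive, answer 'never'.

Answer: never

Derivation:
Gen 0: 0000100000
Gen 1 (rule 101): 1110101111
Gen 2 (rule 18): 0000000000
Gen 3 (rule 41): 1111111111
Gen 4 (rule 101): 0000000001
Gen 5 (rule 18): 0000000010
Gen 6 (rule 41): 1111111000
Gen 7 (rule 101): 0000001011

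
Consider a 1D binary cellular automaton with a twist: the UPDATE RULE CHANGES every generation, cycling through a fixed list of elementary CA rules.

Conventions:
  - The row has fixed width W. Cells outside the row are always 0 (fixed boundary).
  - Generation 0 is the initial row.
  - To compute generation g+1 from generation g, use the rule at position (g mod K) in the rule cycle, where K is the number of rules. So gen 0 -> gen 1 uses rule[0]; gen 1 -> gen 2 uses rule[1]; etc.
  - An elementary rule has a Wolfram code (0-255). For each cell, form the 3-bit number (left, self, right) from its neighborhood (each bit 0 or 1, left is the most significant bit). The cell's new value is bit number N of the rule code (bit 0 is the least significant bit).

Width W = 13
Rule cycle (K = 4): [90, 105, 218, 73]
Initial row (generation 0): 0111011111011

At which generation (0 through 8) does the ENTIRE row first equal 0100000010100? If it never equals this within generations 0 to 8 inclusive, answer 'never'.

Gen 0: 0111011111011
Gen 1 (rule 90): 1101010001011
Gen 2 (rule 105): 1110100100111
Gen 3 (rule 218): 1110011011111
Gen 4 (rule 73): 1010011010001
Gen 5 (rule 90): 0001111001010
Gen 6 (rule 105): 1101001000100
Gen 7 (rule 218): 1100110101010
Gen 8 (rule 73): 1100110000000

Answer: never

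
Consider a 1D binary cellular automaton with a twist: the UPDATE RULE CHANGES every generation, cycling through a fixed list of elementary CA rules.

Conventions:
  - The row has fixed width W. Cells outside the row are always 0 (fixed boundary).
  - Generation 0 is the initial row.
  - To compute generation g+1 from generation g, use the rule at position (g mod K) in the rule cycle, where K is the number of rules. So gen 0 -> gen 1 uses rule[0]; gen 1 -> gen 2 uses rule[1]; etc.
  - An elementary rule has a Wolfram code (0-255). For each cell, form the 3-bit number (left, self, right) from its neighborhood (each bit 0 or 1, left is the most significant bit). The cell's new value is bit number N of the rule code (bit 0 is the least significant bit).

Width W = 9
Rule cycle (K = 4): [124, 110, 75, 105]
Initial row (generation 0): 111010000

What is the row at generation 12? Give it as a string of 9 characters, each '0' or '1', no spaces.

Gen 0: 111010000
Gen 1 (rule 124): 101111000
Gen 2 (rule 110): 111001000
Gen 3 (rule 75): 101010011
Gen 4 (rule 105): 010100011
Gen 5 (rule 124): 011110011
Gen 6 (rule 110): 110010111
Gen 7 (rule 75): 110100101
Gen 8 (rule 105): 111000010
Gen 9 (rule 124): 101100011
Gen 10 (rule 110): 111100111
Gen 11 (rule 75): 100101101
Gen 12 (rule 105): 000011110

Answer: 000011110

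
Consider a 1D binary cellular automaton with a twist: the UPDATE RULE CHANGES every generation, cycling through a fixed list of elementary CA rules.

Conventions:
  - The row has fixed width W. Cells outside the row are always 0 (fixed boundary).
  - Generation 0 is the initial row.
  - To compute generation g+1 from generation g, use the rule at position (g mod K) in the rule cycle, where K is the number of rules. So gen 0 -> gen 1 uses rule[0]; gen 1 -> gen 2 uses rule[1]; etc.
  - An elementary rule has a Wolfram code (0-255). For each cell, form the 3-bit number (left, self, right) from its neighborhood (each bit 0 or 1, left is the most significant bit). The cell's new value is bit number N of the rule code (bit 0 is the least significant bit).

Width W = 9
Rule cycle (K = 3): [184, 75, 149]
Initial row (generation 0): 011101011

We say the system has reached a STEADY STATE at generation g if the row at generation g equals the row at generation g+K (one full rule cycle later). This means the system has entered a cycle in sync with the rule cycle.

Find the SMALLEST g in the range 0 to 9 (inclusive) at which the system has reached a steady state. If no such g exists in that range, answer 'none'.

Gen 0: 011101011
Gen 1 (rule 184): 011010110
Gen 2 (rule 75): 111000110
Gen 3 (rule 149): 010110001
Gen 4 (rule 184): 001101000
Gen 5 (rule 75): 111100011
Gen 6 (rule 149): 011011000
Gen 7 (rule 184): 010110100
Gen 8 (rule 75): 100110001
Gen 9 (rule 149): 110001101
Gen 10 (rule 184): 101001010
Gen 11 (rule 75): 000010000
Gen 12 (rule 149): 111011111

Answer: none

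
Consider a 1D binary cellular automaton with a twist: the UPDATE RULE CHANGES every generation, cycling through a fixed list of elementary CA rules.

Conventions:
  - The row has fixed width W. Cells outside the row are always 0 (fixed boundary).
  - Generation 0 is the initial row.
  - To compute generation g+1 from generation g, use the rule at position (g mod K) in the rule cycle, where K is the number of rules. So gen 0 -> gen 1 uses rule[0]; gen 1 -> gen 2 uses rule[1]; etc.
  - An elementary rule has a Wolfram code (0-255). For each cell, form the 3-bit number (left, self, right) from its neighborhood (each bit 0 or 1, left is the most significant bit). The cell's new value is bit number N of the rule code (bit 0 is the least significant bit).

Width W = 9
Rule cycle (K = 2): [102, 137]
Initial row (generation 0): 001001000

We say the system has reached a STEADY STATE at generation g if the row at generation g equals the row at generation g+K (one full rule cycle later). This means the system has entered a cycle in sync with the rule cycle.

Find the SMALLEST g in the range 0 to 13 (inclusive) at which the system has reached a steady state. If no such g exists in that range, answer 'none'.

Gen 0: 001001000
Gen 1 (rule 102): 011011000
Gen 2 (rule 137): 010010011
Gen 3 (rule 102): 110110101
Gen 4 (rule 137): 100100000
Gen 5 (rule 102): 101100000
Gen 6 (rule 137): 001001111
Gen 7 (rule 102): 011010001
Gen 8 (rule 137): 010000100
Gen 9 (rule 102): 110001100
Gen 10 (rule 137): 100101001
Gen 11 (rule 102): 101111011
Gen 12 (rule 137): 001110010
Gen 13 (rule 102): 010010110
Gen 14 (rule 137): 000000100
Gen 15 (rule 102): 000001100

Answer: none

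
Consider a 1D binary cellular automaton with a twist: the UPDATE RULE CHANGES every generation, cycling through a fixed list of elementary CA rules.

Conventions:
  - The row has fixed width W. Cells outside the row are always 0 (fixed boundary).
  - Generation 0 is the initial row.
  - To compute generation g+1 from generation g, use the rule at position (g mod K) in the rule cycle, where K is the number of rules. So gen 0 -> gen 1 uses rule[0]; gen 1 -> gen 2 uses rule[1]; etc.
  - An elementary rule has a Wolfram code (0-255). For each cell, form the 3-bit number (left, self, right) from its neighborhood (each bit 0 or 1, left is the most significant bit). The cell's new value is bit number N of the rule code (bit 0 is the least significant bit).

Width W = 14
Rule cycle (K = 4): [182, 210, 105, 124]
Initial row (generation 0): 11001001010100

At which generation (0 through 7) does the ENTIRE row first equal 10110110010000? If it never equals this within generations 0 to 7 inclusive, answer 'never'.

Answer: never

Derivation:
Gen 0: 11001001010100
Gen 1 (rule 182): 00111111111110
Gen 2 (rule 210): 01011111111111
Gen 3 (rule 105): 00110000000001
Gen 4 (rule 124): 00111000000001
Gen 5 (rule 182): 01010100000011
Gen 6 (rule 210): 10000010000101
Gen 7 (rule 105): 00111000110010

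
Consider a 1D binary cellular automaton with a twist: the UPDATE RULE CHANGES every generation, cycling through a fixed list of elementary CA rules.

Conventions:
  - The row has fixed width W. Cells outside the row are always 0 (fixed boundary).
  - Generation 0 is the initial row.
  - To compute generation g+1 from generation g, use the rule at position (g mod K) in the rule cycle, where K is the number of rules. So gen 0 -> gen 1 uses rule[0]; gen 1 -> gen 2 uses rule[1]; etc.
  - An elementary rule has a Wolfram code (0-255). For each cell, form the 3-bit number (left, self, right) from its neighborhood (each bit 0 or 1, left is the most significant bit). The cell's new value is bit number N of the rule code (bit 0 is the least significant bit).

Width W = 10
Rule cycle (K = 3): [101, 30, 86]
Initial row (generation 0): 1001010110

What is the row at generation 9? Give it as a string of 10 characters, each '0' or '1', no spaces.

Answer: 1011010001

Derivation:
Gen 0: 1001010110
Gen 1 (rule 101): 1001111010
Gen 2 (rule 30): 1111000011
Gen 3 (rule 86): 0001100101
Gen 4 (rule 101): 1100100111
Gen 5 (rule 30): 1011111100
Gen 6 (rule 86): 1000000110
Gen 7 (rule 101): 1011110010
Gen 8 (rule 30): 1010001111
Gen 9 (rule 86): 1011010001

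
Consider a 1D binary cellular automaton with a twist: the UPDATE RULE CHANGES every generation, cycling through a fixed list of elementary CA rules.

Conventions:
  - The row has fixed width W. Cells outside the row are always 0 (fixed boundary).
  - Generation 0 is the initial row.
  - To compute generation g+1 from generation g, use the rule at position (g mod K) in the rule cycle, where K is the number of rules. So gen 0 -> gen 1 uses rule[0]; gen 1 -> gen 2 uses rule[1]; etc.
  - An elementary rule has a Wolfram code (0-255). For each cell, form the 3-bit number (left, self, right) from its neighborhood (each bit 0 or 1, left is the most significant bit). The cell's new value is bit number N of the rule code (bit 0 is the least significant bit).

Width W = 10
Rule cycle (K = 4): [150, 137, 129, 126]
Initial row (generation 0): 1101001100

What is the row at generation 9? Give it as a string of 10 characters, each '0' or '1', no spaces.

Answer: 0111110100

Derivation:
Gen 0: 1101001100
Gen 1 (rule 150): 0001110010
Gen 2 (rule 137): 1101100000
Gen 3 (rule 129): 0000001111
Gen 4 (rule 126): 0000011001
Gen 5 (rule 150): 0000100111
Gen 6 (rule 137): 1110000110
Gen 7 (rule 129): 0100110000
Gen 8 (rule 126): 1111111000
Gen 9 (rule 150): 0111110100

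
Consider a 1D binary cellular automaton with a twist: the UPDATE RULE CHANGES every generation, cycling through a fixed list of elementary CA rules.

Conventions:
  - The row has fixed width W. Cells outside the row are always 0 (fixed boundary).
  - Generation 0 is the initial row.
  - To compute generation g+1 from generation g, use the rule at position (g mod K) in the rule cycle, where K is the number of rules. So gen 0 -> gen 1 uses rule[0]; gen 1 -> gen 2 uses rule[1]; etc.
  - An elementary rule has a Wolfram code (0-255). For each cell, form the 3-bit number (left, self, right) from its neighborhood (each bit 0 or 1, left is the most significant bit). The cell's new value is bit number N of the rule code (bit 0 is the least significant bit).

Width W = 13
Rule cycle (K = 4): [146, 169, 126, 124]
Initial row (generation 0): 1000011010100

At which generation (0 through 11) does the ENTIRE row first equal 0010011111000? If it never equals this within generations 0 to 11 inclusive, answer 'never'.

Gen 0: 1000011010100
Gen 1 (rule 146): 0100100000010
Gen 2 (rule 169): 0000001111000
Gen 3 (rule 126): 0000011001100
Gen 4 (rule 124): 0000011101110
Gen 5 (rule 146): 0000101000101
Gen 6 (rule 169): 1110010010010
Gen 7 (rule 126): 1011111111111
Gen 8 (rule 124): 1110000000001
Gen 9 (rule 146): 0101000000010
Gen 10 (rule 169): 0010011111000
Gen 11 (rule 126): 0111110001100

Answer: 10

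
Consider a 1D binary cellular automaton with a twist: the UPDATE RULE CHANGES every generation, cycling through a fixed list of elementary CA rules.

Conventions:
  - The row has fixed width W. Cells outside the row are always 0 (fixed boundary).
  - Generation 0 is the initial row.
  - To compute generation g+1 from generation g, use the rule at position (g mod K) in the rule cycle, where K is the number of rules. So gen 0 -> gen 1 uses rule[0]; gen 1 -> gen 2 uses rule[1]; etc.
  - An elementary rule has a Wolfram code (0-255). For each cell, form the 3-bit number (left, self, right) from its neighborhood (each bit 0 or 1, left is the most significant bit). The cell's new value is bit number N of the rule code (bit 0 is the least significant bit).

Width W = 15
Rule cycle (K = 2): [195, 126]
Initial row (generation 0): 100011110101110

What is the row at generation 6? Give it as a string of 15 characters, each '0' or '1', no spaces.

Gen 0: 100011110101110
Gen 1 (rule 195): 001101110000110
Gen 2 (rule 126): 011111011001111
Gen 3 (rule 195): 101111001010111
Gen 4 (rule 126): 111001111111101
Gen 5 (rule 195): 011010111111100
Gen 6 (rule 126): 111111100000110

Answer: 111111100000110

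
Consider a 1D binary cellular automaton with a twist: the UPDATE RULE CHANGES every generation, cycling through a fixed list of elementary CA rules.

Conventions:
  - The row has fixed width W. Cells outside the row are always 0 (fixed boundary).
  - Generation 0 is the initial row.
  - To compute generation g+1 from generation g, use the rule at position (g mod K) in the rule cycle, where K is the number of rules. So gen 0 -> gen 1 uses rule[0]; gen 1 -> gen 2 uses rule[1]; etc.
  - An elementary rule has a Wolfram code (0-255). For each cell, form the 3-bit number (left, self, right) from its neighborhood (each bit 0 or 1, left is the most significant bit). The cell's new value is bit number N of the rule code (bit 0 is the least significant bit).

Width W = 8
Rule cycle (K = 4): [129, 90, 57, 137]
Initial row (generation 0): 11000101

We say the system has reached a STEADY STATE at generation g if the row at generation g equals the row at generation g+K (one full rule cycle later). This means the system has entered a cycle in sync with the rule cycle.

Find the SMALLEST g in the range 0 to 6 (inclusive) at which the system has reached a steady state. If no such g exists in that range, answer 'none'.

Gen 0: 11000101
Gen 1 (rule 129): 00010000
Gen 2 (rule 90): 00101000
Gen 3 (rule 57): 10010111
Gen 4 (rule 137): 00000110
Gen 5 (rule 129): 11110000
Gen 6 (rule 90): 10011000
Gen 7 (rule 57): 01010111
Gen 8 (rule 137): 00000110
Gen 9 (rule 129): 11110000
Gen 10 (rule 90): 10011000

Answer: 4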